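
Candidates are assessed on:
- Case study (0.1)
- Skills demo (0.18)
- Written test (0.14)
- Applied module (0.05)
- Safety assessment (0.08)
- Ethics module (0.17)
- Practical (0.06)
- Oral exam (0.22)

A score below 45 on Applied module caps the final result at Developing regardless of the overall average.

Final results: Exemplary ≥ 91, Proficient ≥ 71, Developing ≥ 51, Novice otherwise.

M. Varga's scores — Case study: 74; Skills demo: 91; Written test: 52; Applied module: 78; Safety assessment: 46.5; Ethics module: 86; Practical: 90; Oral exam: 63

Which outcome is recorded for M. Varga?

Applied module score 78 ≥ 45: minimum met.
Weighted total:
  Case study 74 × 0.1 = 7.4
  Skills demo 91 × 0.18 = 16.38
  Written test 52 × 0.14 = 7.28
  Applied module 78 × 0.05 = 3.9
  Safety assessment 46.5 × 0.08 = 3.72
  Ethics module 86 × 0.17 = 14.62
  Practical 90 × 0.06 = 5.4
  Oral exam 63 × 0.22 = 13.86
Sum = 72.56
72.56 is ≥ 71 and < 91 → Proficient

Proficient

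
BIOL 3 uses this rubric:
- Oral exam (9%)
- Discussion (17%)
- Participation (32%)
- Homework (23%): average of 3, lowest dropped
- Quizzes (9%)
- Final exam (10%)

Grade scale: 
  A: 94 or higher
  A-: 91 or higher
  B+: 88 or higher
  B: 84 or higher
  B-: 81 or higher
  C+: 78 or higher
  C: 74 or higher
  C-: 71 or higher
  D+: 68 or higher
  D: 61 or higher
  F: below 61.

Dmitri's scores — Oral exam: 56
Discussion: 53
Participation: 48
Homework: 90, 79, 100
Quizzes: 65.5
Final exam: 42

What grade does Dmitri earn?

Homework: drop 79 → average of remaining 2 = 190/2 = 95
Weighted total:
  Oral exam 56 × 0.09 = 5.04
  Discussion 53 × 0.17 = 9.01
  Participation 48 × 0.32 = 15.36
  Homework 95 × 0.23 = 21.85
  Quizzes 65.5 × 0.09 = 5.895
  Final exam 42 × 0.1 = 4.2
Sum = 61.355
61.355 is ≥ 61 and < 68 → D

D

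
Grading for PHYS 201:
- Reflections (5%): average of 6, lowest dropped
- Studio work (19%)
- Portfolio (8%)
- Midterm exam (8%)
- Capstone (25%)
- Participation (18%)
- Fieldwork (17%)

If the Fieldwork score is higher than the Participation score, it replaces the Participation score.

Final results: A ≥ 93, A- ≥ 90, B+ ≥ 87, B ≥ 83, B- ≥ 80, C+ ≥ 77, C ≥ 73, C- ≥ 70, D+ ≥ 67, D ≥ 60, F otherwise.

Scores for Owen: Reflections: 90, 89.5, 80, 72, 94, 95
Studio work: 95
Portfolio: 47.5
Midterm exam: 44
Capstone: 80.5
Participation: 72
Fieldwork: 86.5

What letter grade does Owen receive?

Reflections: drop 72 → average of remaining 5 = 448.5/5 = 89.7
Fieldwork (86.5) > Participation (72), so Participation counts as 86.5.
Weighted total:
  Reflections 89.7 × 0.05 = 4.485
  Studio work 95 × 0.19 = 18.05
  Portfolio 47.5 × 0.08 = 3.8
  Midterm exam 44 × 0.08 = 3.52
  Capstone 80.5 × 0.25 = 20.125
  Participation 86.5 × 0.18 = 15.57
  Fieldwork 86.5 × 0.17 = 14.705
Sum = 80.255
80.255 is ≥ 80 and < 83 → B-

B-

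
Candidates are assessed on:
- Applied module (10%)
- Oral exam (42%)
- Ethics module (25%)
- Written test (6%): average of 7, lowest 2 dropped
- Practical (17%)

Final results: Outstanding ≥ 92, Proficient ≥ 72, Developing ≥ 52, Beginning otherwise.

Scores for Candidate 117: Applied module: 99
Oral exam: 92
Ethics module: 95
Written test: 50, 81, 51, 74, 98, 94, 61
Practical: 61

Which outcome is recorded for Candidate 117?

Written test: drop 50, 51 → average of remaining 5 = 408/5 = 81.6
Weighted total:
  Applied module 99 × 0.1 = 9.9
  Oral exam 92 × 0.42 = 38.64
  Ethics module 95 × 0.25 = 23.75
  Written test 81.6 × 0.06 = 4.896
  Practical 61 × 0.17 = 10.37
Sum = 87.556
87.556 is ≥ 72 and < 92 → Proficient

Proficient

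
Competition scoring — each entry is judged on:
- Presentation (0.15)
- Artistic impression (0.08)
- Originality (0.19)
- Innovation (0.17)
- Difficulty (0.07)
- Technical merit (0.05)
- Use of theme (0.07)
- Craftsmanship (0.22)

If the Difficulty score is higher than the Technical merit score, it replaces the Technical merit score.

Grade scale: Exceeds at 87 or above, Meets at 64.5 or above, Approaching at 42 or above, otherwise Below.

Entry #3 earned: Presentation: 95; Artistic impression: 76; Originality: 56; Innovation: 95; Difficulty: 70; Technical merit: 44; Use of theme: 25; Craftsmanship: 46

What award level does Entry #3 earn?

Meets

Difficulty (70) > Technical merit (44), so Technical merit counts as 70.
Weighted total:
  Presentation 95 × 0.15 = 14.25
  Artistic impression 76 × 0.08 = 6.08
  Originality 56 × 0.19 = 10.64
  Innovation 95 × 0.17 = 16.15
  Difficulty 70 × 0.07 = 4.9
  Technical merit 70 × 0.05 = 3.5
  Use of theme 25 × 0.07 = 1.75
  Craftsmanship 46 × 0.22 = 10.12
Sum = 67.39
67.39 is ≥ 64.5 and < 87 → Meets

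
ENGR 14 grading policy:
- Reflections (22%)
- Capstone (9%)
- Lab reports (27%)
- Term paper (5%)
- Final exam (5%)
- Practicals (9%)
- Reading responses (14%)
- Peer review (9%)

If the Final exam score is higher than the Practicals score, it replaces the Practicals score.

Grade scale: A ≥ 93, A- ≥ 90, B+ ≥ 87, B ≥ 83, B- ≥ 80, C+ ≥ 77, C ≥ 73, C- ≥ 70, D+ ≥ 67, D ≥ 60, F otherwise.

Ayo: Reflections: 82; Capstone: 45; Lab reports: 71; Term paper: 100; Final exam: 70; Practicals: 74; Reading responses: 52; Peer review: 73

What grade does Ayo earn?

C-

Final exam (70) ≤ Practicals (74), so Practicals stays at 74.
Weighted total:
  Reflections 82 × 0.22 = 18.04
  Capstone 45 × 0.09 = 4.05
  Lab reports 71 × 0.27 = 19.17
  Term paper 100 × 0.05 = 5
  Final exam 70 × 0.05 = 3.5
  Practicals 74 × 0.09 = 6.66
  Reading responses 52 × 0.14 = 7.28
  Peer review 73 × 0.09 = 6.57
Sum = 70.27
70.27 is ≥ 70 and < 73 → C-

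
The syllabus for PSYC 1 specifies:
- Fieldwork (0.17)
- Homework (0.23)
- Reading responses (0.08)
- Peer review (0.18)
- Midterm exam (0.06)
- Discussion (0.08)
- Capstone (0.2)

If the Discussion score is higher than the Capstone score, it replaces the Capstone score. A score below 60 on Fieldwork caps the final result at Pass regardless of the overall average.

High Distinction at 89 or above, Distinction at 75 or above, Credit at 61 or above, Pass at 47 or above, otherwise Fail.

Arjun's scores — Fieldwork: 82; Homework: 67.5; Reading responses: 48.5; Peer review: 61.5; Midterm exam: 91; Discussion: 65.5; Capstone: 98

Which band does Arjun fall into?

Discussion (65.5) ≤ Capstone (98), so Capstone stays at 98.
Fieldwork score 82 ≥ 60: minimum met.
Weighted total:
  Fieldwork 82 × 0.17 = 13.94
  Homework 67.5 × 0.23 = 15.525
  Reading responses 48.5 × 0.08 = 3.88
  Peer review 61.5 × 0.18 = 11.07
  Midterm exam 91 × 0.06 = 5.46
  Discussion 65.5 × 0.08 = 5.24
  Capstone 98 × 0.2 = 19.6
Sum = 74.715
74.715 is ≥ 61 and < 75 → Credit

Credit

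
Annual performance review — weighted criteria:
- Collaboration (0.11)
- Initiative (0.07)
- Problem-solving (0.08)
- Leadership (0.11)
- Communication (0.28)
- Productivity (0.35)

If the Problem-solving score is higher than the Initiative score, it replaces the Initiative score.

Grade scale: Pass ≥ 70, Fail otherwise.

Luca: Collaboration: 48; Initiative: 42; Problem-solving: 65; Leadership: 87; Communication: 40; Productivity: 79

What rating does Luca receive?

Fail

Problem-solving (65) > Initiative (42), so Initiative counts as 65.
Weighted total:
  Collaboration 48 × 0.11 = 5.28
  Initiative 65 × 0.07 = 4.55
  Problem-solving 65 × 0.08 = 5.2
  Leadership 87 × 0.11 = 9.57
  Communication 40 × 0.28 = 11.2
  Productivity 79 × 0.35 = 27.65
Sum = 63.45
63.45 < 70 → Fail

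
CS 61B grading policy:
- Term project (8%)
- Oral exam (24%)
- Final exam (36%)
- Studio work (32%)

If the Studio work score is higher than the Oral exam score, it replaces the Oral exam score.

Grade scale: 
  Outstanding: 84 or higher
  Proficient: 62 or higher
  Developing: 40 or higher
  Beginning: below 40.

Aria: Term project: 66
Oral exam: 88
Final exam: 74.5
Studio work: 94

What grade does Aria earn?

Studio work (94) > Oral exam (88), so Oral exam counts as 94.
Weighted total:
  Term project 66 × 0.08 = 5.28
  Oral exam 94 × 0.24 = 22.56
  Final exam 74.5 × 0.36 = 26.82
  Studio work 94 × 0.32 = 30.08
Sum = 84.74
84.74 ≥ 84 → Outstanding

Outstanding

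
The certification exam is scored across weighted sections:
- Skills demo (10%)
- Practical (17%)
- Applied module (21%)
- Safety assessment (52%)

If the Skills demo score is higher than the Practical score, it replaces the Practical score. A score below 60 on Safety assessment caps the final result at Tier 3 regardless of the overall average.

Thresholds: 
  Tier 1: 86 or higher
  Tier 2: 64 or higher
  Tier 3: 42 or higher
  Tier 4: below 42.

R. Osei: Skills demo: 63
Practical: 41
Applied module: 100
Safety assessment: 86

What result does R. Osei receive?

Tier 2

Skills demo (63) > Practical (41), so Practical counts as 63.
Safety assessment score 86 ≥ 60: minimum met.
Weighted total:
  Skills demo 63 × 0.1 = 6.3
  Practical 63 × 0.17 = 10.71
  Applied module 100 × 0.21 = 21
  Safety assessment 86 × 0.52 = 44.72
Sum = 82.73
82.73 is ≥ 64 and < 86 → Tier 2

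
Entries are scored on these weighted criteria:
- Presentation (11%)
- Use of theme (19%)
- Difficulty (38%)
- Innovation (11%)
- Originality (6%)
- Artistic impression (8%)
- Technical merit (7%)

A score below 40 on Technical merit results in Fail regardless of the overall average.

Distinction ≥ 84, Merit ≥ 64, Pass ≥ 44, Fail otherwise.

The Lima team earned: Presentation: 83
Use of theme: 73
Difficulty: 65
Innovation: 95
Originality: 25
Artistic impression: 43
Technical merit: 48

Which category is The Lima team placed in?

Technical merit score 48 ≥ 40: minimum met.
Weighted total:
  Presentation 83 × 0.11 = 9.13
  Use of theme 73 × 0.19 = 13.87
  Difficulty 65 × 0.38 = 24.7
  Innovation 95 × 0.11 = 10.45
  Originality 25 × 0.06 = 1.5
  Artistic impression 43 × 0.08 = 3.44
  Technical merit 48 × 0.07 = 3.36
Sum = 66.45
66.45 is ≥ 64 and < 84 → Merit

Merit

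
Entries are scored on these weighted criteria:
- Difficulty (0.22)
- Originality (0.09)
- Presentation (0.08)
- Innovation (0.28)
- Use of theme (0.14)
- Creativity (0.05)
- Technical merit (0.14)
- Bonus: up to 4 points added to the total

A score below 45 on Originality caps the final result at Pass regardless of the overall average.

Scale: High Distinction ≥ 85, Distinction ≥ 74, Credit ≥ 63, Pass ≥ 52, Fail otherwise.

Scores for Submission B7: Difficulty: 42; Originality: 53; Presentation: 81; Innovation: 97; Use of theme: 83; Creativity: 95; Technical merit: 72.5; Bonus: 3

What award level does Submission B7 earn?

Originality score 53 ≥ 45: minimum met.
Weighted total:
  Difficulty 42 × 0.22 = 9.24
  Originality 53 × 0.09 = 4.77
  Presentation 81 × 0.08 = 6.48
  Innovation 97 × 0.28 = 27.16
  Use of theme 83 × 0.14 = 11.62
  Creativity 95 × 0.05 = 4.75
  Technical merit 72.5 × 0.14 = 10.15
Sum = 74.17
Bonus: 74.17 + 3 = 77.17
77.17 is ≥ 74 and < 85 → Distinction

Distinction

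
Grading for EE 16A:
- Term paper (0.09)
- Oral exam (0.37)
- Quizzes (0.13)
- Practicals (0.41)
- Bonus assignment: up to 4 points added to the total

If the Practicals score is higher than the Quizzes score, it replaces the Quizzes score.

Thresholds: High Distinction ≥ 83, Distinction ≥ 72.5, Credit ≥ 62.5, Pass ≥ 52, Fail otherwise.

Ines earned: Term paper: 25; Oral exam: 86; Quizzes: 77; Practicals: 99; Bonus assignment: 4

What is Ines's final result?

High Distinction

Practicals (99) > Quizzes (77), so Quizzes counts as 99.
Weighted total:
  Term paper 25 × 0.09 = 2.25
  Oral exam 86 × 0.37 = 31.82
  Quizzes 99 × 0.13 = 12.87
  Practicals 99 × 0.41 = 40.59
Sum = 87.53
Bonus assignment: 87.53 + 4 = 91.53
91.53 ≥ 83 → High Distinction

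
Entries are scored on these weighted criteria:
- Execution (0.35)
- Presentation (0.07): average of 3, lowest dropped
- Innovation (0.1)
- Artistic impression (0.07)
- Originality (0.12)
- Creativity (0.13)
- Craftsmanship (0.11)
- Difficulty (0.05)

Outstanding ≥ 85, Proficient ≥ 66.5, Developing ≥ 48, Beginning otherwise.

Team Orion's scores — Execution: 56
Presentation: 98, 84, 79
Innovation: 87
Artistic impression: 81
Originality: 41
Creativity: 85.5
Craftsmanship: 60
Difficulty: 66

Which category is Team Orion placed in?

Developing

Presentation: drop 79 → average of remaining 2 = 182/2 = 91
Weighted total:
  Execution 56 × 0.35 = 19.6
  Presentation 91 × 0.07 = 6.37
  Innovation 87 × 0.1 = 8.7
  Artistic impression 81 × 0.07 = 5.67
  Originality 41 × 0.12 = 4.92
  Creativity 85.5 × 0.13 = 11.115
  Craftsmanship 60 × 0.11 = 6.6
  Difficulty 66 × 0.05 = 3.3
Sum = 66.275
66.275 is ≥ 48 and < 66.5 → Developing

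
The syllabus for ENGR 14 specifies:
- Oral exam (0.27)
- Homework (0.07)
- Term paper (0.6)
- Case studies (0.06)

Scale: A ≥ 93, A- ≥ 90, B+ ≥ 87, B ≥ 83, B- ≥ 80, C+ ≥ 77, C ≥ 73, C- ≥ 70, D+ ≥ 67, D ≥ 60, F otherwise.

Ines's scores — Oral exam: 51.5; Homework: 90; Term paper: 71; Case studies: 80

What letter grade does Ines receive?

D+

Weighted total:
  Oral exam 51.5 × 0.27 = 13.905
  Homework 90 × 0.07 = 6.3
  Term paper 71 × 0.6 = 42.6
  Case studies 80 × 0.06 = 4.8
Sum = 67.605
67.605 is ≥ 67 and < 70 → D+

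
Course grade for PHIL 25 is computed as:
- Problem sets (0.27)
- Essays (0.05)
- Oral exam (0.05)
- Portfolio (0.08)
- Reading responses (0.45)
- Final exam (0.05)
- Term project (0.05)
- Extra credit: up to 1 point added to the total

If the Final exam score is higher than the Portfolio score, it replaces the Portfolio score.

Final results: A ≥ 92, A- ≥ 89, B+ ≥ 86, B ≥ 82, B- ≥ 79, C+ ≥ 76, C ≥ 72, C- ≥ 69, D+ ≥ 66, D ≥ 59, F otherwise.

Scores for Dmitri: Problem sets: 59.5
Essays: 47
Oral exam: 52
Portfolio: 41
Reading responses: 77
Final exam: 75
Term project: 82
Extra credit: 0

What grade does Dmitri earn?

Final exam (75) > Portfolio (41), so Portfolio counts as 75.
Weighted total:
  Problem sets 59.5 × 0.27 = 16.065
  Essays 47 × 0.05 = 2.35
  Oral exam 52 × 0.05 = 2.6
  Portfolio 75 × 0.08 = 6
  Reading responses 77 × 0.45 = 34.65
  Final exam 75 × 0.05 = 3.75
  Term project 82 × 0.05 = 4.1
Sum = 69.515
Extra credit: 69.515 + 0 = 69.515
69.515 is ≥ 69 and < 72 → C-

C-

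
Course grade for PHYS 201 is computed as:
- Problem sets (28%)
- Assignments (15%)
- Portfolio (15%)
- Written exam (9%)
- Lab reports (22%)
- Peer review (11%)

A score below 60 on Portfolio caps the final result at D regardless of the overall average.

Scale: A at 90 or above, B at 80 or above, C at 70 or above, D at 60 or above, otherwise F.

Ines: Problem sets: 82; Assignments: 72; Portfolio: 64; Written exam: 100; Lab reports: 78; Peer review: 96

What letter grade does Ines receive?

B

Portfolio score 64 ≥ 60: minimum met.
Weighted total:
  Problem sets 82 × 0.28 = 22.96
  Assignments 72 × 0.15 = 10.8
  Portfolio 64 × 0.15 = 9.6
  Written exam 100 × 0.09 = 9
  Lab reports 78 × 0.22 = 17.16
  Peer review 96 × 0.11 = 10.56
Sum = 80.08
80.08 is ≥ 80 and < 90 → B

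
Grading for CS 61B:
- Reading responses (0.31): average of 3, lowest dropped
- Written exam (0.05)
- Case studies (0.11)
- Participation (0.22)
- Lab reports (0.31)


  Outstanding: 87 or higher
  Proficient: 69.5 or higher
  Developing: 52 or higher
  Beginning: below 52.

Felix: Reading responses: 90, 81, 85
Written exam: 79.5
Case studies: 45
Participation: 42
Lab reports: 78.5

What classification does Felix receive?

Proficient

Reading responses: drop 81 → average of remaining 2 = 175/2 = 87.5
Weighted total:
  Reading responses 87.5 × 0.31 = 27.125
  Written exam 79.5 × 0.05 = 3.975
  Case studies 45 × 0.11 = 4.95
  Participation 42 × 0.22 = 9.24
  Lab reports 78.5 × 0.31 = 24.335
Sum = 69.625
69.625 is ≥ 69.5 and < 87 → Proficient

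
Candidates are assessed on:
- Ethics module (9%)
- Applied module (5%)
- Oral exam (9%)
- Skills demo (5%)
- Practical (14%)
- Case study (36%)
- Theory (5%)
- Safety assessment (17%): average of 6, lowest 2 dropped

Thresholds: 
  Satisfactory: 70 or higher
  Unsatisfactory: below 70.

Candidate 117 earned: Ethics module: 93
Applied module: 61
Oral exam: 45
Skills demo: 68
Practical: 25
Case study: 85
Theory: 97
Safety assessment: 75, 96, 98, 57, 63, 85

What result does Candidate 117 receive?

Satisfactory

Safety assessment: drop 57, 63 → average of remaining 4 = 354/4 = 88.5
Weighted total:
  Ethics module 93 × 0.09 = 8.37
  Applied module 61 × 0.05 = 3.05
  Oral exam 45 × 0.09 = 4.05
  Skills demo 68 × 0.05 = 3.4
  Practical 25 × 0.14 = 3.5
  Case study 85 × 0.36 = 30.6
  Theory 97 × 0.05 = 4.85
  Safety assessment 88.5 × 0.17 = 15.045
Sum = 72.865
72.865 ≥ 70 → Satisfactory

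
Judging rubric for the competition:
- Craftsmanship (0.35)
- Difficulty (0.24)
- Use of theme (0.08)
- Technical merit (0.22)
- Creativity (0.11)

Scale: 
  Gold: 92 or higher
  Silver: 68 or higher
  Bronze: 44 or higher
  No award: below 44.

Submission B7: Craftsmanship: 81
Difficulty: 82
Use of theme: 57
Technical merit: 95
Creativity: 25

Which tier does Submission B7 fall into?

Weighted total:
  Craftsmanship 81 × 0.35 = 28.35
  Difficulty 82 × 0.24 = 19.68
  Use of theme 57 × 0.08 = 4.56
  Technical merit 95 × 0.22 = 20.9
  Creativity 25 × 0.11 = 2.75
Sum = 76.24
76.24 is ≥ 68 and < 92 → Silver

Silver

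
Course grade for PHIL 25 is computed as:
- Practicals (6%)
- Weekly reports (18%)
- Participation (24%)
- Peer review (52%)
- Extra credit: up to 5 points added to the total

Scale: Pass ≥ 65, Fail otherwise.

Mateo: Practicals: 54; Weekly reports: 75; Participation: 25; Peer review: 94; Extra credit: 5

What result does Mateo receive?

Pass

Weighted total:
  Practicals 54 × 0.06 = 3.24
  Weekly reports 75 × 0.18 = 13.5
  Participation 25 × 0.24 = 6
  Peer review 94 × 0.52 = 48.88
Sum = 71.62
Extra credit: 71.62 + 5 = 76.62
76.62 ≥ 65 → Pass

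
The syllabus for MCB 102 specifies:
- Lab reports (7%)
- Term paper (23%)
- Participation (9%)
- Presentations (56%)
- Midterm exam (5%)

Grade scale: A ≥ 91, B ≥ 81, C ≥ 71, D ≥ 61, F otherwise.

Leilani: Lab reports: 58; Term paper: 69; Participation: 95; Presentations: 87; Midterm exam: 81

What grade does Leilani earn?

B

Weighted total:
  Lab reports 58 × 0.07 = 4.06
  Term paper 69 × 0.23 = 15.87
  Participation 95 × 0.09 = 8.55
  Presentations 87 × 0.56 = 48.72
  Midterm exam 81 × 0.05 = 4.05
Sum = 81.25
81.25 is ≥ 81 and < 91 → B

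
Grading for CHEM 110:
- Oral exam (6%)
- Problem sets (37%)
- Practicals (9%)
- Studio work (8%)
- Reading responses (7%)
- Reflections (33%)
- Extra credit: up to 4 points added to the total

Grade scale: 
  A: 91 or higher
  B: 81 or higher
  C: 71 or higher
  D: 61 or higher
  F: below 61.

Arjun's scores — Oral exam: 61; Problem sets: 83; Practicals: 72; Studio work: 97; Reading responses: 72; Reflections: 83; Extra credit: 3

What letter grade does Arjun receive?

B

Weighted total:
  Oral exam 61 × 0.06 = 3.66
  Problem sets 83 × 0.37 = 30.71
  Practicals 72 × 0.09 = 6.48
  Studio work 97 × 0.08 = 7.76
  Reading responses 72 × 0.07 = 5.04
  Reflections 83 × 0.33 = 27.39
Sum = 81.04
Extra credit: 81.04 + 3 = 84.04
84.04 is ≥ 81 and < 91 → B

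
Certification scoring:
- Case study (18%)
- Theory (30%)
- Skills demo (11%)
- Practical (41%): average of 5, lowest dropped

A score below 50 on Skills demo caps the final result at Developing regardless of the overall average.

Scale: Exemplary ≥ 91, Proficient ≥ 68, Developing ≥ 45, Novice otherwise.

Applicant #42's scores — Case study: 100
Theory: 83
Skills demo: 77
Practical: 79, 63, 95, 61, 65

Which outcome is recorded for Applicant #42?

Practical: drop 61 → average of remaining 4 = 302/4 = 75.5
Skills demo score 77 ≥ 50: minimum met.
Weighted total:
  Case study 100 × 0.18 = 18
  Theory 83 × 0.3 = 24.9
  Skills demo 77 × 0.11 = 8.47
  Practical 75.5 × 0.41 = 30.955
Sum = 82.325
82.325 is ≥ 68 and < 91 → Proficient

Proficient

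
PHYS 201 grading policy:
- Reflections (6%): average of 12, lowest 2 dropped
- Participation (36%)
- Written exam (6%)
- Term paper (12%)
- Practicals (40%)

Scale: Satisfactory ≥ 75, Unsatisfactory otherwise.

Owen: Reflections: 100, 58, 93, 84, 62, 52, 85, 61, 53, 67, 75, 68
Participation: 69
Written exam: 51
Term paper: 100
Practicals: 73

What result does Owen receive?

Unsatisfactory

Reflections: drop 52, 53 → average of remaining 10 = 753/10 = 75.3
Weighted total:
  Reflections 75.3 × 0.06 = 4.518
  Participation 69 × 0.36 = 24.84
  Written exam 51 × 0.06 = 3.06
  Term paper 100 × 0.12 = 12
  Practicals 73 × 0.4 = 29.2
Sum = 73.618
73.618 < 75 → Unsatisfactory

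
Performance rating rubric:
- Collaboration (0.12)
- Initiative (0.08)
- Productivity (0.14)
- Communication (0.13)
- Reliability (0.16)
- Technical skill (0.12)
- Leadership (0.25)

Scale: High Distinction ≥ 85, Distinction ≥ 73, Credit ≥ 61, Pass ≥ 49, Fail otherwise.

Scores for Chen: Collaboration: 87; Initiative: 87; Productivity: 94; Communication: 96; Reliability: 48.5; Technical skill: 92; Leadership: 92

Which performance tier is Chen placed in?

Distinction

Weighted total:
  Collaboration 87 × 0.12 = 10.44
  Initiative 87 × 0.08 = 6.96
  Productivity 94 × 0.14 = 13.16
  Communication 96 × 0.13 = 12.48
  Reliability 48.5 × 0.16 = 7.76
  Technical skill 92 × 0.12 = 11.04
  Leadership 92 × 0.25 = 23
Sum = 84.84
84.84 is ≥ 73 and < 85 → Distinction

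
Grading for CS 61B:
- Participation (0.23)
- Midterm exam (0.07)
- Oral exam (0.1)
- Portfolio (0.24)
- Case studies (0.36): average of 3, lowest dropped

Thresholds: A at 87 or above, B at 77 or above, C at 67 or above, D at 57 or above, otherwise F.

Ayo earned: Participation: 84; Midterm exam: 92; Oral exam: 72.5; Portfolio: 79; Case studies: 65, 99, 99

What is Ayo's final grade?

Case studies: drop 65 → average of remaining 2 = 198/2 = 99
Weighted total:
  Participation 84 × 0.23 = 19.32
  Midterm exam 92 × 0.07 = 6.44
  Oral exam 72.5 × 0.1 = 7.25
  Portfolio 79 × 0.24 = 18.96
  Case studies 99 × 0.36 = 35.64
Sum = 87.61
87.61 ≥ 87 → A

A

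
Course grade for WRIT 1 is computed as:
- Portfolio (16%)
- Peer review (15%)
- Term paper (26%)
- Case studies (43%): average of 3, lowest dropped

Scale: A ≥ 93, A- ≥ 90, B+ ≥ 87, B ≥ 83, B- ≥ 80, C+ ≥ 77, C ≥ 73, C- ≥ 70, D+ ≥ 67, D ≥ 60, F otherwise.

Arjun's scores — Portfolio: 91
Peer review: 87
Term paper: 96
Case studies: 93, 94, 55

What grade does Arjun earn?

Case studies: drop 55 → average of remaining 2 = 187/2 = 93.5
Weighted total:
  Portfolio 91 × 0.16 = 14.56
  Peer review 87 × 0.15 = 13.05
  Term paper 96 × 0.26 = 24.96
  Case studies 93.5 × 0.43 = 40.205
Sum = 92.775
92.775 is ≥ 90 and < 93 → A-

A-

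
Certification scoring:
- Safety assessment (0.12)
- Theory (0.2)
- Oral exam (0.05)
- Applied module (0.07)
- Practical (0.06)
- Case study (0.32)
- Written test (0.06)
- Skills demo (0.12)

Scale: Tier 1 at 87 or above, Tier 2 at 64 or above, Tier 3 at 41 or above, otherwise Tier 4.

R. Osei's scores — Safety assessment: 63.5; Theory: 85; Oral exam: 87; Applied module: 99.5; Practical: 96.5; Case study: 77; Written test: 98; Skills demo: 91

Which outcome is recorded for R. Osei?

Tier 2

Weighted total:
  Safety assessment 63.5 × 0.12 = 7.62
  Theory 85 × 0.2 = 17
  Oral exam 87 × 0.05 = 4.35
  Applied module 99.5 × 0.07 = 6.965
  Practical 96.5 × 0.06 = 5.79
  Case study 77 × 0.32 = 24.64
  Written test 98 × 0.06 = 5.88
  Skills demo 91 × 0.12 = 10.92
Sum = 83.165
83.165 is ≥ 64 and < 87 → Tier 2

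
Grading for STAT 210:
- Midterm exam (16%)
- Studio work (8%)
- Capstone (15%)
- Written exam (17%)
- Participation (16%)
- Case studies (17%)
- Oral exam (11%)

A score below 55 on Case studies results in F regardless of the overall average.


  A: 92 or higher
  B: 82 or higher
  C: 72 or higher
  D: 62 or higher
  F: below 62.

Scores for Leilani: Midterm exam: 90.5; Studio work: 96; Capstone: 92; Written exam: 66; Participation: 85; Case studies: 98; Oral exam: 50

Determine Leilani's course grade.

Case studies score 98 ≥ 55: minimum met.
Weighted total:
  Midterm exam 90.5 × 0.16 = 14.48
  Studio work 96 × 0.08 = 7.68
  Capstone 92 × 0.15 = 13.8
  Written exam 66 × 0.17 = 11.22
  Participation 85 × 0.16 = 13.6
  Case studies 98 × 0.17 = 16.66
  Oral exam 50 × 0.11 = 5.5
Sum = 82.94
82.94 is ≥ 82 and < 92 → B

B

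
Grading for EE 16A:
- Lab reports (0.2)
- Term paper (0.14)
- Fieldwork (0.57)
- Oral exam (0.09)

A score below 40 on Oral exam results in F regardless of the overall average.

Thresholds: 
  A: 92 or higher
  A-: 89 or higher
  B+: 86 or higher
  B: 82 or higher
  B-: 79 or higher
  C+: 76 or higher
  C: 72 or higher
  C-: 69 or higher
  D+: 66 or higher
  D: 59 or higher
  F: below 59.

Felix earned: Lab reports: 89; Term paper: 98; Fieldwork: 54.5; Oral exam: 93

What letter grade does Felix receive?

C-

Oral exam score 93 ≥ 40: minimum met.
Weighted total:
  Lab reports 89 × 0.2 = 17.8
  Term paper 98 × 0.14 = 13.72
  Fieldwork 54.5 × 0.57 = 31.065
  Oral exam 93 × 0.09 = 8.37
Sum = 70.955
70.955 is ≥ 69 and < 72 → C-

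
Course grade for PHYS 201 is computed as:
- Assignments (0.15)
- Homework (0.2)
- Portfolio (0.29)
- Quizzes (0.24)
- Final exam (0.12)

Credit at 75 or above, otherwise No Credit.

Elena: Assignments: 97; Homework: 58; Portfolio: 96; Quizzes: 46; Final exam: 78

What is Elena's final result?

No Credit

Weighted total:
  Assignments 97 × 0.15 = 14.55
  Homework 58 × 0.2 = 11.6
  Portfolio 96 × 0.29 = 27.84
  Quizzes 46 × 0.24 = 11.04
  Final exam 78 × 0.12 = 9.36
Sum = 74.39
74.39 < 75 → No Credit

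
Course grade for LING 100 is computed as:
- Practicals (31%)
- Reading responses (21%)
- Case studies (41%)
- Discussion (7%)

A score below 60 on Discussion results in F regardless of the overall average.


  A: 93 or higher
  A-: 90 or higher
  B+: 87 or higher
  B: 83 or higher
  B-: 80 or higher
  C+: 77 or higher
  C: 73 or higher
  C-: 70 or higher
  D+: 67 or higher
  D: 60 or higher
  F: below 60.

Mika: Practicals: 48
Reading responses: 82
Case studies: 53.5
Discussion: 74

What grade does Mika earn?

F

Discussion score 74 ≥ 60: minimum met.
Weighted total:
  Practicals 48 × 0.31 = 14.88
  Reading responses 82 × 0.21 = 17.22
  Case studies 53.5 × 0.41 = 21.935
  Discussion 74 × 0.07 = 5.18
Sum = 59.215
59.215 < 60 → F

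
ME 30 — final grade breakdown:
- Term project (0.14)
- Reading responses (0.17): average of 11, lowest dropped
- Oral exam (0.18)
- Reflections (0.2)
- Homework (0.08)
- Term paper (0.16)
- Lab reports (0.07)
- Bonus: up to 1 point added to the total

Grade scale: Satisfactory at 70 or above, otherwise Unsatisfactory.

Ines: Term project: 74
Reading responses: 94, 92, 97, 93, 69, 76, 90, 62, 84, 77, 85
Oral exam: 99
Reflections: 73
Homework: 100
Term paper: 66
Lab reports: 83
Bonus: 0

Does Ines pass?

Satisfactory

Reading responses: drop 62 → average of remaining 10 = 857/10 = 85.7
Weighted total:
  Term project 74 × 0.14 = 10.36
  Reading responses 85.7 × 0.17 = 14.569
  Oral exam 99 × 0.18 = 17.82
  Reflections 73 × 0.2 = 14.6
  Homework 100 × 0.08 = 8
  Term paper 66 × 0.16 = 10.56
  Lab reports 83 × 0.07 = 5.81
Sum = 81.719
Bonus: 81.719 + 0 = 81.719
81.719 ≥ 70 → Satisfactory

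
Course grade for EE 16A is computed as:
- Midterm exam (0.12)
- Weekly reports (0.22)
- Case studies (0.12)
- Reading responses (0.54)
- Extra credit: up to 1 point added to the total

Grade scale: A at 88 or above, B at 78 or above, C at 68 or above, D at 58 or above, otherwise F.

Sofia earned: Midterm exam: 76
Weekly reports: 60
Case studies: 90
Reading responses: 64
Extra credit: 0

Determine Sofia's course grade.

Weighted total:
  Midterm exam 76 × 0.12 = 9.12
  Weekly reports 60 × 0.22 = 13.2
  Case studies 90 × 0.12 = 10.8
  Reading responses 64 × 0.54 = 34.56
Sum = 67.68
Extra credit: 67.68 + 0 = 67.68
67.68 is ≥ 58 and < 68 → D

D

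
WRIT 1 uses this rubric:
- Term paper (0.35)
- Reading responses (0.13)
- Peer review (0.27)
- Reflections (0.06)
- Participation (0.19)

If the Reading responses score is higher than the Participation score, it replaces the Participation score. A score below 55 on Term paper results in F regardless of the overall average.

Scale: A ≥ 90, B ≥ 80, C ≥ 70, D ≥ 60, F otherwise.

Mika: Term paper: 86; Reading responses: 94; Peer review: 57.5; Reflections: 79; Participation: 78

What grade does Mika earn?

Reading responses (94) > Participation (78), so Participation counts as 94.
Term paper score 86 ≥ 55: minimum met.
Weighted total:
  Term paper 86 × 0.35 = 30.1
  Reading responses 94 × 0.13 = 12.22
  Peer review 57.5 × 0.27 = 15.525
  Reflections 79 × 0.06 = 4.74
  Participation 94 × 0.19 = 17.86
Sum = 80.445
80.445 is ≥ 80 and < 90 → B

B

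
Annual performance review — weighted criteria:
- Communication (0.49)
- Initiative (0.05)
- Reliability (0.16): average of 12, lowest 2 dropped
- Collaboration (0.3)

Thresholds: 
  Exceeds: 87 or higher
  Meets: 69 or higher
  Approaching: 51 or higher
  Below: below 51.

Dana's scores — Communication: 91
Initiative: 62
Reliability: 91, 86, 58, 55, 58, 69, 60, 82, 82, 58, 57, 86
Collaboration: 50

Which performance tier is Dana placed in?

Reliability: drop 55, 57 → average of remaining 10 = 730/10 = 73
Weighted total:
  Communication 91 × 0.49 = 44.59
  Initiative 62 × 0.05 = 3.1
  Reliability 73 × 0.16 = 11.68
  Collaboration 50 × 0.3 = 15
Sum = 74.37
74.37 is ≥ 69 and < 87 → Meets

Meets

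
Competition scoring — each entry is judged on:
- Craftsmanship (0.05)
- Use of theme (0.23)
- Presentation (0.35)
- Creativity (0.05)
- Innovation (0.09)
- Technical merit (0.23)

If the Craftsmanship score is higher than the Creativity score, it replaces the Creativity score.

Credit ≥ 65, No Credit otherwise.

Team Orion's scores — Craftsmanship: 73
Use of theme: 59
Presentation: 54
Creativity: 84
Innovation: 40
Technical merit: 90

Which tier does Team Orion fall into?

No Credit

Craftsmanship (73) ≤ Creativity (84), so Creativity stays at 84.
Weighted total:
  Craftsmanship 73 × 0.05 = 3.65
  Use of theme 59 × 0.23 = 13.57
  Presentation 54 × 0.35 = 18.9
  Creativity 84 × 0.05 = 4.2
  Innovation 40 × 0.09 = 3.6
  Technical merit 90 × 0.23 = 20.7
Sum = 64.62
64.62 < 65 → No Credit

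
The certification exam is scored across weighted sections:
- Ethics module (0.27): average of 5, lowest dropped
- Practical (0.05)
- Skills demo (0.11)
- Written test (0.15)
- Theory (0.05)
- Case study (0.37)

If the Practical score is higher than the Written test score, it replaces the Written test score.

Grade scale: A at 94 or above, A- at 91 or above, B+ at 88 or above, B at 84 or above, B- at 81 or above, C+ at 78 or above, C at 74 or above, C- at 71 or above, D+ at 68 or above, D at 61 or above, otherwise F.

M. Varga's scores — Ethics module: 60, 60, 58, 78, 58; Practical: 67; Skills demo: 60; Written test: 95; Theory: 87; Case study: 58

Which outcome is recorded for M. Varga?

D

Ethics module: drop 58 → average of remaining 4 = 256/4 = 64
Practical (67) ≤ Written test (95), so Written test stays at 95.
Weighted total:
  Ethics module 64 × 0.27 = 17.28
  Practical 67 × 0.05 = 3.35
  Skills demo 60 × 0.11 = 6.6
  Written test 95 × 0.15 = 14.25
  Theory 87 × 0.05 = 4.35
  Case study 58 × 0.37 = 21.46
Sum = 67.29
67.29 is ≥ 61 and < 68 → D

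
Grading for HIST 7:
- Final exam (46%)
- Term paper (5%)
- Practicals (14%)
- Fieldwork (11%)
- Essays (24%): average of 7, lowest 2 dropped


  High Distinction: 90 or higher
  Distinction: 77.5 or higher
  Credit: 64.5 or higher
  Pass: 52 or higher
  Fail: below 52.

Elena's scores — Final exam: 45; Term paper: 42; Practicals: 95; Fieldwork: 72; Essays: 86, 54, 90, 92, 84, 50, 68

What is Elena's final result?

Pass

Essays: drop 50, 54 → average of remaining 5 = 420/5 = 84
Weighted total:
  Final exam 45 × 0.46 = 20.7
  Term paper 42 × 0.05 = 2.1
  Practicals 95 × 0.14 = 13.3
  Fieldwork 72 × 0.11 = 7.92
  Essays 84 × 0.24 = 20.16
Sum = 64.18
64.18 is ≥ 52 and < 64.5 → Pass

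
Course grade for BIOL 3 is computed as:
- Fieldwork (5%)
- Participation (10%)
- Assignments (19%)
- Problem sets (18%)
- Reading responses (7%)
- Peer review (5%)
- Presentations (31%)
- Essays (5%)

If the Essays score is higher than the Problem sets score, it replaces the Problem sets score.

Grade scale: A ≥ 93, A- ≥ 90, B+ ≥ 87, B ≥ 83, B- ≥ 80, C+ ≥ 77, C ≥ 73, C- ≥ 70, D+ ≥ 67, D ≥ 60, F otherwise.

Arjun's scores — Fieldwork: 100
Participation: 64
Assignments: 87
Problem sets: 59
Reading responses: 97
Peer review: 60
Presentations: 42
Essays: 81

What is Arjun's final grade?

D+

Essays (81) > Problem sets (59), so Problem sets counts as 81.
Weighted total:
  Fieldwork 100 × 0.05 = 5
  Participation 64 × 0.1 = 6.4
  Assignments 87 × 0.19 = 16.53
  Problem sets 81 × 0.18 = 14.58
  Reading responses 97 × 0.07 = 6.79
  Peer review 60 × 0.05 = 3
  Presentations 42 × 0.31 = 13.02
  Essays 81 × 0.05 = 4.05
Sum = 69.37
69.37 is ≥ 67 and < 70 → D+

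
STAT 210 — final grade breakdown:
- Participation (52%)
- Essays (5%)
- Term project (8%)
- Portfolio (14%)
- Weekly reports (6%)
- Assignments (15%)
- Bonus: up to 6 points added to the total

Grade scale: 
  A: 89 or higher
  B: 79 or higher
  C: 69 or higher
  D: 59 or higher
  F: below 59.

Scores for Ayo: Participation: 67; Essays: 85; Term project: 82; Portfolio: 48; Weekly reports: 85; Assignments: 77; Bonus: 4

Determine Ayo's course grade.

C

Weighted total:
  Participation 67 × 0.52 = 34.84
  Essays 85 × 0.05 = 4.25
  Term project 82 × 0.08 = 6.56
  Portfolio 48 × 0.14 = 6.72
  Weekly reports 85 × 0.06 = 5.1
  Assignments 77 × 0.15 = 11.55
Sum = 69.02
Bonus: 69.02 + 4 = 73.02
73.02 is ≥ 69 and < 79 → C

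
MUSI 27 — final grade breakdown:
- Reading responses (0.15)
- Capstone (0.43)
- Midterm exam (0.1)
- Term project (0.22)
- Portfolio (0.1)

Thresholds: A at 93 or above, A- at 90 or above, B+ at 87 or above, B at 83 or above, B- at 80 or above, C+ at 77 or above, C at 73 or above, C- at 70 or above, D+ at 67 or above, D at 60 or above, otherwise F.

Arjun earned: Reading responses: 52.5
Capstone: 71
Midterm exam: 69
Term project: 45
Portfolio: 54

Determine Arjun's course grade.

Weighted total:
  Reading responses 52.5 × 0.15 = 7.875
  Capstone 71 × 0.43 = 30.53
  Midterm exam 69 × 0.1 = 6.9
  Term project 45 × 0.22 = 9.9
  Portfolio 54 × 0.1 = 5.4
Sum = 60.605
60.605 is ≥ 60 and < 67 → D

D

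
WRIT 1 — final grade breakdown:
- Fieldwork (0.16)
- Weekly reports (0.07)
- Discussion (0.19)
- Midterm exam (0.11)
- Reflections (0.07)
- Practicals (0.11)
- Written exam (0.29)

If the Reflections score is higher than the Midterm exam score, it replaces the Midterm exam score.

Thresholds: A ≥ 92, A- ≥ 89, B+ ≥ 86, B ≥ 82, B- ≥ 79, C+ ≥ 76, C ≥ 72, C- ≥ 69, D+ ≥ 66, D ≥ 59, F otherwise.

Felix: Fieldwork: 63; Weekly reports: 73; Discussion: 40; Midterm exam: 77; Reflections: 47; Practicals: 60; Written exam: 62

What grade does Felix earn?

D

Reflections (47) ≤ Midterm exam (77), so Midterm exam stays at 77.
Weighted total:
  Fieldwork 63 × 0.16 = 10.08
  Weekly reports 73 × 0.07 = 5.11
  Discussion 40 × 0.19 = 7.6
  Midterm exam 77 × 0.11 = 8.47
  Reflections 47 × 0.07 = 3.29
  Practicals 60 × 0.11 = 6.6
  Written exam 62 × 0.29 = 17.98
Sum = 59.13
59.13 is ≥ 59 and < 66 → D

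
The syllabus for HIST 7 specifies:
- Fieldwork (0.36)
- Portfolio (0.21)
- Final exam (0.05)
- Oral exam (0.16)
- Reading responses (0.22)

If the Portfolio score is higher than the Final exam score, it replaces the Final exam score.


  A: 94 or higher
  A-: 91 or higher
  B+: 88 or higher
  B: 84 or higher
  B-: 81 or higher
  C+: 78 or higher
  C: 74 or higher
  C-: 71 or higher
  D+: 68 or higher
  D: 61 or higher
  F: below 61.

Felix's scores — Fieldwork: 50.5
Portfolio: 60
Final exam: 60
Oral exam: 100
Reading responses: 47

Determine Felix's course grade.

Portfolio (60) ≤ Final exam (60), so Final exam stays at 60.
Weighted total:
  Fieldwork 50.5 × 0.36 = 18.18
  Portfolio 60 × 0.21 = 12.6
  Final exam 60 × 0.05 = 3
  Oral exam 100 × 0.16 = 16
  Reading responses 47 × 0.22 = 10.34
Sum = 60.12
60.12 < 61 → F

F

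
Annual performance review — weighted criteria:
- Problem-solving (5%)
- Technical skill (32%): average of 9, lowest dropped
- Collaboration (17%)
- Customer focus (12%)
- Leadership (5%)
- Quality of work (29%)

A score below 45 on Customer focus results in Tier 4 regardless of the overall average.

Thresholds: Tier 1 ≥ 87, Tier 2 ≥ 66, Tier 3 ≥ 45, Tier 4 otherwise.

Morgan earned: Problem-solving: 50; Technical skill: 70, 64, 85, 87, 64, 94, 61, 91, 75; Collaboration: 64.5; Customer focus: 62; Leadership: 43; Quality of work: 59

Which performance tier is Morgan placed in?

Technical skill: drop 61 → average of remaining 8 = 630/8 = 78.75
Customer focus score 62 ≥ 45: minimum met.
Weighted total:
  Problem-solving 50 × 0.05 = 2.5
  Technical skill 78.75 × 0.32 = 25.2
  Collaboration 64.5 × 0.17 = 10.965
  Customer focus 62 × 0.12 = 7.44
  Leadership 43 × 0.05 = 2.15
  Quality of work 59 × 0.29 = 17.11
Sum = 65.365
65.365 is ≥ 45 and < 66 → Tier 3

Tier 3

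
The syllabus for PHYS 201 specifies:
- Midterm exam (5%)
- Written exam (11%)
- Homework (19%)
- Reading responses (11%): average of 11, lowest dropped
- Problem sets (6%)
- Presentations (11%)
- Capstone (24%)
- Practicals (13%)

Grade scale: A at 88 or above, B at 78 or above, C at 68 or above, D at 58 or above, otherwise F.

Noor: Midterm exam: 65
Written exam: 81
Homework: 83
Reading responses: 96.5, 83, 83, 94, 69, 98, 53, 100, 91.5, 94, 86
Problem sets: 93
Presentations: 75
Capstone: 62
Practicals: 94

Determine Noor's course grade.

B

Reading responses: drop 53 → average of remaining 10 = 895/10 = 89.5
Weighted total:
  Midterm exam 65 × 0.05 = 3.25
  Written exam 81 × 0.11 = 8.91
  Homework 83 × 0.19 = 15.77
  Reading responses 89.5 × 0.11 = 9.845
  Problem sets 93 × 0.06 = 5.58
  Presentations 75 × 0.11 = 8.25
  Capstone 62 × 0.24 = 14.88
  Practicals 94 × 0.13 = 12.22
Sum = 78.705
78.705 is ≥ 78 and < 88 → B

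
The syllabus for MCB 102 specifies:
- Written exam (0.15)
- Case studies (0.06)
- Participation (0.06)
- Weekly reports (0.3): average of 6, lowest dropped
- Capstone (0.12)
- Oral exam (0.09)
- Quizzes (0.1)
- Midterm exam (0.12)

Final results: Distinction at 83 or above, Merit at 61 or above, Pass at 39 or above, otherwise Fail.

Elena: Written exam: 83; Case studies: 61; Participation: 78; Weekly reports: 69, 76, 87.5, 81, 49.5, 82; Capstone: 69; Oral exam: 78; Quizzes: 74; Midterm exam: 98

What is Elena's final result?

Weekly reports: drop 49.5 → average of remaining 5 = 395.5/5 = 79.1
Weighted total:
  Written exam 83 × 0.15 = 12.45
  Case studies 61 × 0.06 = 3.66
  Participation 78 × 0.06 = 4.68
  Weekly reports 79.1 × 0.3 = 23.73
  Capstone 69 × 0.12 = 8.28
  Oral exam 78 × 0.09 = 7.02
  Quizzes 74 × 0.1 = 7.4
  Midterm exam 98 × 0.12 = 11.76
Sum = 78.98
78.98 is ≥ 61 and < 83 → Merit

Merit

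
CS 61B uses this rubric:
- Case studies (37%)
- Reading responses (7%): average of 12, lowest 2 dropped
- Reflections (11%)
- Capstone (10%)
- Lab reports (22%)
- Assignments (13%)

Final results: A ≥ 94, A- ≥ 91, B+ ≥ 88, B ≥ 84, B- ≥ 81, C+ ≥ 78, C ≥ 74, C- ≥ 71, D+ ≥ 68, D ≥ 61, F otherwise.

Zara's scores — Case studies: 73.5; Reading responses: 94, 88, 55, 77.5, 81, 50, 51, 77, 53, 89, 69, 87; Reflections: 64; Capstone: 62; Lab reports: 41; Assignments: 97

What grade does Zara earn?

D

Reading responses: drop 50, 51 → average of remaining 10 = 770.5/10 = 77.05
Weighted total:
  Case studies 73.5 × 0.37 = 27.195
  Reading responses 77.05 × 0.07 = 5.3935
  Reflections 64 × 0.11 = 7.04
  Capstone 62 × 0.1 = 6.2
  Lab reports 41 × 0.22 = 9.02
  Assignments 97 × 0.13 = 12.61
Sum = 67.4585
67.4585 is ≥ 61 and < 68 → D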